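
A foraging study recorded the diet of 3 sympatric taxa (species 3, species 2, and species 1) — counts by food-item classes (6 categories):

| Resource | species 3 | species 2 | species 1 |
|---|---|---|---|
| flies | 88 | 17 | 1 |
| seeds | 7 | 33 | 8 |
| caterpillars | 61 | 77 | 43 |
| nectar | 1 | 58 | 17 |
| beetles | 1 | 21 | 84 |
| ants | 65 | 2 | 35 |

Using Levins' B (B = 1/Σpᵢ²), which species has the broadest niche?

species 2

Proportions for species 3 (n=223): 88/223=0.3946, 7/223=0.0314, 61/223=0.2735, 1/223=0.0045, 1/223=0.0045, 65/223=0.2915
Proportions for species 2 (n=208): 17/208=0.0817, 33/208=0.1587, 77/208=0.3702, 58/208=0.2788, 21/208=0.1010, 2/208=0.0096
Proportions for species 1 (n=188): 1/188=0.0053, 8/188=0.0426, 43/188=0.2287, 17/188=0.0904, 84/188=0.4468, 35/188=0.1862
Σp_3ᵢ² = 0.3946² + 0.0314² + 0.2735² + 0.0045² + 0.0045² + 0.2915² = 0.155709 + 0.000986 + 0.074802 + 0.000020 + 0.000020 + 0.084972 = 0.316509
B_3 = 1 / 0.316509 = 3.1595
Σp_2ᵢ² = 0.0817² + 0.1587² + 0.3702² + 0.2788² + 0.1010² + 0.0096² = 0.006675 + 0.025186 + 0.137048 + 0.077729 + 0.010201 + 0.000092 = 0.256931
B_2 = 1 / 0.256931 = 3.8921
Σp_1ᵢ² = 0.0053² + 0.0426² + 0.2287² + 0.0904² + 0.4468² + 0.1862² = 0.000028 + 0.001815 + 0.052304 + 0.008172 + 0.199630 + 0.034670 = 0.296619
B_1 = 1 / 0.296619 = 3.3713
Highest B → broadest niche (most generalist): species 2 (B = 3.89).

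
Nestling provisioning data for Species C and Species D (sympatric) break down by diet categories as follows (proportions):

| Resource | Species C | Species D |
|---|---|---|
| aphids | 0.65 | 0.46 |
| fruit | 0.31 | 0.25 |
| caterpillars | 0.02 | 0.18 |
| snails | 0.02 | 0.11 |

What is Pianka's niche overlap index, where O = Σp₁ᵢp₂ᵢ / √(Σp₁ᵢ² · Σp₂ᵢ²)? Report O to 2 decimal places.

Σ p₁ᵢp₂ᵢ = 0.2990 + 0.0775 + 0.0036 + 0.0022 = 0.3823
Σp_1ᵢ² = 0.65² + 0.31² + 0.02² + 0.02² = 0.4225 + 0.0961 + 0.0004 + 0.0004 = 0.5194
Σp_2ᵢ² = 0.46² + 0.25² + 0.18² + 0.11² = 0.2116 + 0.0625 + 0.0324 + 0.0121 = 0.3186
O = 0.3823 / √(0.5194 × 0.3186) = 0.3823 / 0.40679 = 0.9398

0.94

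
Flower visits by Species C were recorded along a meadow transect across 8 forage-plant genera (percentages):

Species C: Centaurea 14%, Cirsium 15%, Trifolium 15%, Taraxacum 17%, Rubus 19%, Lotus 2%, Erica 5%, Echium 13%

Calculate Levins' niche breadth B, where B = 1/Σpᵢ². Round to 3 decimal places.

6.693

Convert percentages to proportions (divide by 100).
Σpᵢ² = 0.14² + 0.15² + 0.15² + 0.17² + 0.19² + 0.02² + 0.05² + 0.13² = 0.0196 + 0.0225 + 0.0225 + 0.0289 + 0.0361 + 0.0004 + 0.0025 + 0.0169 = 0.1494
B = 1 / 0.1494 = 6.69344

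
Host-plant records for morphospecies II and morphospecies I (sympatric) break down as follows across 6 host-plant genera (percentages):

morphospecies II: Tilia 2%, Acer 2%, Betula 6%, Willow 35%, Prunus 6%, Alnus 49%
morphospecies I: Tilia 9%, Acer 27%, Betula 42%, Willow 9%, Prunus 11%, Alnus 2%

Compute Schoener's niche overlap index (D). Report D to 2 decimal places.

Convert percentages to proportions (divide by 100).
Σ|p₁ᵢ − p₂ᵢ| = 0.07 + 0.25 + 0.36 + 0.26 + 0.05 + 0.47 = 1.46
D = 1 − ½ × 1.46 = 1 − 0.730 = 0.2700

0.27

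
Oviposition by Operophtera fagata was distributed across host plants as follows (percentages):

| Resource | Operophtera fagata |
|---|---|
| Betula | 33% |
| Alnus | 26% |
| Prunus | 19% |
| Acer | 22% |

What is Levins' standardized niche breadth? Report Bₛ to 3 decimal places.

Convert percentages to proportions (divide by 100).
Σpᵢ² = 0.33² + 0.26² + 0.19² + 0.22² = 0.1089 + 0.0676 + 0.0361 + 0.0484 = 0.2610
B = 1 / 0.2610 = 3.83142
Bₛ = (B − 1)/(n − 1) = (3.83142 − 1)/(4 − 1) = 2.83142/3 = 0.94381

0.944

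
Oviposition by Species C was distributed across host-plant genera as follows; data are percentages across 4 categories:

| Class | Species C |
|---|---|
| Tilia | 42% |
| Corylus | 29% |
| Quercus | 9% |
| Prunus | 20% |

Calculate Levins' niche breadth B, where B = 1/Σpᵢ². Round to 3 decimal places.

Convert percentages to proportions (divide by 100).
Σpᵢ² = 0.42² + 0.29² + 0.09² + 0.20² = 0.1764 + 0.0841 + 0.0081 + 0.0400 = 0.3086
B = 1 / 0.3086 = 3.24044

3.240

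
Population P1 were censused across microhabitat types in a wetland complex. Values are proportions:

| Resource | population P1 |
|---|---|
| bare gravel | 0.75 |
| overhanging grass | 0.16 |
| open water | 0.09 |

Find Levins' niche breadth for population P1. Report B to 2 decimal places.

Σpᵢ² = 0.75² + 0.16² + 0.09² = 0.5625 + 0.0256 + 0.0081 = 0.5962
B = 1 / 0.5962 = 1.6773

1.68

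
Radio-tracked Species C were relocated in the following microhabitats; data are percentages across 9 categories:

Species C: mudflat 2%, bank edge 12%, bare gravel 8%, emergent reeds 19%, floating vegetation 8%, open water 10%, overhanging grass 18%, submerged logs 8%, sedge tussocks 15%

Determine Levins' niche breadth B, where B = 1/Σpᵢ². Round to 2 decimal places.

7.41

Convert percentages to proportions (divide by 100).
Σpᵢ² = 0.02² + 0.12² + 0.08² + 0.19² + 0.08² + 0.10² + 0.18² + 0.08² + 0.15² = 0.0004 + 0.0144 + 0.0064 + 0.0361 + 0.0064 + 0.0100 + 0.0324 + 0.0064 + 0.0225 = 0.1350
B = 1 / 0.1350 = 7.4074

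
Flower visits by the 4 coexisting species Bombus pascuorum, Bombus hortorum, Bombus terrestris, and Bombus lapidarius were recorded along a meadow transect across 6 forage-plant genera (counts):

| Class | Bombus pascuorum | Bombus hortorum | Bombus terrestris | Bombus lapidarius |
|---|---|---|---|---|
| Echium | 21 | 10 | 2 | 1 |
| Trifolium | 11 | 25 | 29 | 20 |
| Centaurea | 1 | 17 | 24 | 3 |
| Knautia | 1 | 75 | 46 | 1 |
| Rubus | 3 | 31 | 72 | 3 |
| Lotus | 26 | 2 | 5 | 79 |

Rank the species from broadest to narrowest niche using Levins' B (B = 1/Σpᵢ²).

Bombus terrestris > Bombus hortorum > Bombus pascuorum > Bombus lapidarius

Proportions for Bombus pascuorum (n=63): 21/63=0.3333, 11/63=0.1746, 1/63=0.0159, 1/63=0.0159, 3/63=0.0476, 26/63=0.4127
Proportions for Bombus hortorum (n=160): 10/160=0.0625, 25/160=0.1563, 17/160=0.1063, 75/160=0.4688, 31/160=0.1938, 2/160=0.0125
Proportions for Bombus terrestris (n=178): 2/178=0.0112, 29/178=0.1629, 24/178=0.1348, 46/178=0.2584, 72/178=0.4045, 5/178=0.0281
Proportions for Bombus lapidarius (n=107): 1/107=0.0093, 20/107=0.1869, 3/107=0.0280, 1/107=0.0093, 3/107=0.0280, 79/107=0.7383
Σp_pascᵢ² = 0.3333² + 0.1746² + 0.0159² + 0.0159² + 0.0476² + 0.4127² = 0.111089 + 0.030485 + 0.000253 + 0.000253 + 0.002266 + 0.170321 = 0.314667
B_pasc = 1 / 0.314667 = 3.1780
Σp_hortᵢ² = 0.0625² + 0.1563² + 0.1063² + 0.4688² + 0.1938² + 0.0125² = 0.003906 + 0.024430 + 0.011300 + 0.219773 + 0.037558 + 0.000156 = 0.297123
B_hort = 1 / 0.297123 = 3.3656
Σp_terrᵢ² = 0.0112² + 0.1629² + 0.1348² + 0.2584² + 0.4045² + 0.0281² = 0.000125 + 0.026536 + 0.018171 + 0.066771 + 0.163620 + 0.000790 = 0.276013
B_terr = 1 / 0.276013 = 3.6230
Σp_lapiᵢ² = 0.0093² + 0.1869² + 0.0280² + 0.0093² + 0.0280² + 0.7383² = 0.000086 + 0.034932 + 0.000784 + 0.000086 + 0.000784 + 0.545087 = 0.581759
B_lapi = 1 / 0.581759 = 1.7189
Ranking by B (broadest → narrowest): Bombus terrestris (3.62) > Bombus hortorum (3.37) > Bombus pascuorum (3.18) > Bombus lapidarius (1.72)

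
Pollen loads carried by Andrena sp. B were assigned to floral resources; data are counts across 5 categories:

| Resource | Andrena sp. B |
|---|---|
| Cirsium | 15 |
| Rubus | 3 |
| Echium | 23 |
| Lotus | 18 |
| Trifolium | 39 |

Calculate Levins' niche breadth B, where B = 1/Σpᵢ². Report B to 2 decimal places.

Proportions for Andrena sp. B (n=98): 15/98=0.1531, 3/98=0.0306, 23/98=0.2347, 18/98=0.1837, 39/98=0.3980
Σpᵢ² = 0.1531² + 0.0306² + 0.2347² + 0.1837² + 0.3980² = 0.023440 + 0.000936 + 0.055084 + 0.033746 + 0.158404 = 0.271610
B = 1 / 0.271610 = 3.6817

3.68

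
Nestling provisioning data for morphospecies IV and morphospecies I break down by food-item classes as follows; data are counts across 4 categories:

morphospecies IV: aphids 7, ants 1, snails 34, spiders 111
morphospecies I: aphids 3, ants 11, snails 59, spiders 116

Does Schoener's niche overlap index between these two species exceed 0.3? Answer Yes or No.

Yes

Proportions for morphospecies IV (n=153): 7/153=0.0458, 1/153=0.0065, 34/153=0.2222, 111/153=0.7255
Proportions for morphospecies I (n=189): 3/189=0.0159, 11/189=0.0582, 59/189=0.3122, 116/189=0.6138
Σ|p₁ᵢ − p₂ᵢ| = 0.0299 + 0.0517 + 0.0900 + 0.1117 = 0.2833
D = 1 − ½ × 0.2833 = 1 − 0.14165 = 0.85835
D = 0.85835 > 0.3 → Yes.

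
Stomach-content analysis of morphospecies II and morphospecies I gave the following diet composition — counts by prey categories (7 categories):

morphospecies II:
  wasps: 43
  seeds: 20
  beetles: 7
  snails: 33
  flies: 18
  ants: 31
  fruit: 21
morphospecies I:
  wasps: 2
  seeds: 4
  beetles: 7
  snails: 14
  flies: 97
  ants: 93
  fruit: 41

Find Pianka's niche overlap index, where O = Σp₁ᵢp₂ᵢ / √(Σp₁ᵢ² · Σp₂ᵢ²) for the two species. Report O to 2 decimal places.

0.61

Proportions for morphospecies II (n=173): 43/173=0.2486, 20/173=0.1156, 7/173=0.0405, 33/173=0.1908, 18/173=0.1040, 31/173=0.1792, 21/173=0.1214
Proportions for morphospecies I (n=258): 2/258=0.0078, 4/258=0.0155, 7/258=0.0271, 14/258=0.0543, 97/258=0.3760, 93/258=0.3605, 41/258=0.1589
Σ p₁ᵢp₂ᵢ = 0.001939 + 0.001792 + 0.001098 + 0.010360 + 0.039104 + 0.064602 + 0.019290 = 0.138185
Σp_1ᵢ² = 0.2486² + 0.1156² + 0.0405² + 0.1908² + 0.1040² + 0.1792² + 0.1214² = 0.061802 + 0.013363 + 0.001640 + 0.036405 + 0.010816 + 0.032113 + 0.014738 = 0.170877
Σp_2ᵢ² = 0.0078² + 0.0155² + 0.0271² + 0.0543² + 0.3760² + 0.3605² + 0.1589² = 0.000061 + 0.000240 + 0.000734 + 0.002948 + 0.141376 + 0.129960 + 0.025249 = 0.300568
O = 0.138185 / √(0.170877 × 0.300568) = 0.138185 / 0.2266278 = 0.6097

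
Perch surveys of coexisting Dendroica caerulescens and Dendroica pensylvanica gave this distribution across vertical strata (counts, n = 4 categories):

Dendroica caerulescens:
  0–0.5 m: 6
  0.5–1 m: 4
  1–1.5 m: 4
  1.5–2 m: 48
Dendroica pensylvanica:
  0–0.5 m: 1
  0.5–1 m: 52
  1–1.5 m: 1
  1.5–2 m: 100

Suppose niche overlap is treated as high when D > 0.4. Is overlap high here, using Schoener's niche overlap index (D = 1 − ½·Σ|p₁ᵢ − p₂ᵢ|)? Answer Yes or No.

Proportions for Dendroica caerulescens (n=62): 6/62=0.0968, 4/62=0.0645, 4/62=0.0645, 48/62=0.7742
Proportions for Dendroica pensylvanica (n=154): 1/154=0.0065, 52/154=0.3377, 1/154=0.0065, 100/154=0.6494
Σ|p₁ᵢ − p₂ᵢ| = 0.0903 + 0.2732 + 0.0580 + 0.1248 = 0.5463
D = 1 − ½ × 0.5463 = 1 − 0.27315 = 0.72685
D = 0.72685 > 0.4 → Yes.

Yes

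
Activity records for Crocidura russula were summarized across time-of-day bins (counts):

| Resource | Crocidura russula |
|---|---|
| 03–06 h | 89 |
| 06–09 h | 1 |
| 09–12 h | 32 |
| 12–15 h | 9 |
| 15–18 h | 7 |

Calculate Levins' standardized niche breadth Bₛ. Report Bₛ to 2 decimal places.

0.27

Proportions for Crocidura russula (n=138): 89/138=0.6449, 1/138=0.0072, 32/138=0.2319, 9/138=0.0652, 7/138=0.0507
Σpᵢ² = 0.6449² + 0.0072² + 0.2319² + 0.0652² + 0.0507² = 0.415896 + 0.000052 + 0.053778 + 0.004251 + 0.002570 = 0.476547
B = 1 / 0.476547 = 2.0984
Bₛ = (B − 1)/(n − 1) = (2.0984 − 1)/(5 − 1) = 1.0984/4 = 0.2746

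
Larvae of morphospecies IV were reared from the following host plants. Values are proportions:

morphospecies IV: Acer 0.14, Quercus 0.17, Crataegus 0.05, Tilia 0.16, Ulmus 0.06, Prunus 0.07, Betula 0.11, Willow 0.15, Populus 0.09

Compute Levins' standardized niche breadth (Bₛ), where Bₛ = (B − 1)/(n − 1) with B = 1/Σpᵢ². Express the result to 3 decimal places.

0.853

Σpᵢ² = 0.14² + 0.17² + 0.05² + 0.16² + 0.06² + 0.07² + 0.11² + 0.15² + 0.09² = 0.0196 + 0.0289 + 0.0025 + 0.0256 + 0.0036 + 0.0049 + 0.0121 + 0.0225 + 0.0081 = 0.1278
B = 1 / 0.1278 = 7.82473
Bₛ = (B − 1)/(n − 1) = (7.82473 − 1)/(9 − 1) = 6.82473/8 = 0.85309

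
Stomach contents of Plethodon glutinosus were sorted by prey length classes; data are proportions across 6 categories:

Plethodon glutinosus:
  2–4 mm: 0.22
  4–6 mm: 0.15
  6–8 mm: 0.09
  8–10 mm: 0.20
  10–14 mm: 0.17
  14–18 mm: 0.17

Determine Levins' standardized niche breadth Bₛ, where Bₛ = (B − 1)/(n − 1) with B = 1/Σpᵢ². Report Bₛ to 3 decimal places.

Σpᵢ² = 0.22² + 0.15² + 0.09² + 0.20² + 0.17² + 0.17² = 0.0484 + 0.0225 + 0.0081 + 0.0400 + 0.0289 + 0.0289 = 0.1768
B = 1 / 0.1768 = 5.65611
Bₛ = (B − 1)/(n − 1) = (5.65611 − 1)/(6 − 1) = 4.65611/5 = 0.93122

0.931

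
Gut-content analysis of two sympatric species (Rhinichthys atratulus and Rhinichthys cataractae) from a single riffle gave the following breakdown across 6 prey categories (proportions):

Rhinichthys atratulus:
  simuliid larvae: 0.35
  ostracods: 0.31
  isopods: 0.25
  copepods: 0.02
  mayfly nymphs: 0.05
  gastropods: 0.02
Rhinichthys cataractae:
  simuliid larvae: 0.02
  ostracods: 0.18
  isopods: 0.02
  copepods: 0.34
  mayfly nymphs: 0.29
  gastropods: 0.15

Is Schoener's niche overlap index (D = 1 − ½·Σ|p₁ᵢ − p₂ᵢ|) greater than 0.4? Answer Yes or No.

No

Σ|p₁ᵢ − p₂ᵢ| = 0.33 + 0.13 + 0.23 + 0.32 + 0.24 + 0.13 = 1.38
D = 1 − ½ × 1.38 = 1 − 0.690 = 0.3100
D = 0.3100 < 0.4 → No.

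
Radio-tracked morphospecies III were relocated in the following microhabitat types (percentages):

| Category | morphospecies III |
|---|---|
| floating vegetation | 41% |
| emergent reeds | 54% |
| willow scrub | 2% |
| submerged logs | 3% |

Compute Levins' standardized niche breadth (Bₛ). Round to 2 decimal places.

0.39

Convert percentages to proportions (divide by 100).
Σpᵢ² = 0.41² + 0.54² + 0.02² + 0.03² = 0.1681 + 0.2916 + 0.0004 + 0.0009 = 0.4610
B = 1 / 0.4610 = 2.1692
Bₛ = (B − 1)/(n − 1) = (2.1692 − 1)/(4 − 1) = 1.1692/3 = 0.3897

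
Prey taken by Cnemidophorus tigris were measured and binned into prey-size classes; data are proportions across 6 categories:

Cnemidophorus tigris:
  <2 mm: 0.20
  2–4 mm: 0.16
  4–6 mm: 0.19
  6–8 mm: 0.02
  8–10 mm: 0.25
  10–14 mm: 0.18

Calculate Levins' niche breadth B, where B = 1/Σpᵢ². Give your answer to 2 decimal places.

5.08

Σpᵢ² = 0.20² + 0.16² + 0.19² + 0.02² + 0.25² + 0.18² = 0.0400 + 0.0256 + 0.0361 + 0.0004 + 0.0625 + 0.0324 = 0.1970
B = 1 / 0.1970 = 5.0761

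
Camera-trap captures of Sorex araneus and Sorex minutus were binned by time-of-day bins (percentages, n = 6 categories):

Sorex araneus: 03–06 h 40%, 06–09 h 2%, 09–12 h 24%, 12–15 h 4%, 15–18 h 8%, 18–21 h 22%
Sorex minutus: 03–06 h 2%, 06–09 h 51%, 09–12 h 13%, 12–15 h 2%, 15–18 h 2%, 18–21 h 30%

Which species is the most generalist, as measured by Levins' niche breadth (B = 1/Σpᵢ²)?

Convert percentages to proportions (divide by 100).
Σp_aranᵢ² = 0.40² + 0.02² + 0.24² + 0.04² + 0.08² + 0.22² = 0.1600 + 0.0004 + 0.0576 + 0.0016 + 0.0064 + 0.0484 = 0.2744
B_aran = 1 / 0.2744 = 3.6443
Σp_minuᵢ² = 0.02² + 0.51² + 0.13² + 0.02² + 0.02² + 0.30² = 0.0004 + 0.2601 + 0.0169 + 0.0004 + 0.0004 + 0.0900 = 0.3682
B_minu = 1 / 0.3682 = 2.7159
Highest B → broadest niche (most generalist): Sorex araneus (B = 3.64).

Sorex araneus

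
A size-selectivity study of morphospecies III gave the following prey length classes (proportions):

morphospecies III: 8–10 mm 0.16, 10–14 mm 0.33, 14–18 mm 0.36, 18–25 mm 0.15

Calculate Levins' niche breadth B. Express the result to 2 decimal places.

3.49

Σpᵢ² = 0.16² + 0.33² + 0.36² + 0.15² = 0.0256 + 0.1089 + 0.1296 + 0.0225 = 0.2866
B = 1 / 0.2866 = 3.4892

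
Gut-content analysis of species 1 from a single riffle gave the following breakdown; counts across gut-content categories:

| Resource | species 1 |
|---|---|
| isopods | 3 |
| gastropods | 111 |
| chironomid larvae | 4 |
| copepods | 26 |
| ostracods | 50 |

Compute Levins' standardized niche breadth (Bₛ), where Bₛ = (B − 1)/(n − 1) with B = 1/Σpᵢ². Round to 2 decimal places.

Proportions for species 1 (n=194): 3/194=0.0155, 111/194=0.5722, 4/194=0.0206, 26/194=0.1340, 50/194=0.2577
Σpᵢ² = 0.0155² + 0.5722² + 0.0206² + 0.1340² + 0.2577² = 0.000240 + 0.327413 + 0.000424 + 0.017956 + 0.066409 = 0.412442
B = 1 / 0.412442 = 2.4246
Bₛ = (B − 1)/(n − 1) = (2.4246 − 1)/(5 − 1) = 1.4246/4 = 0.3562

0.36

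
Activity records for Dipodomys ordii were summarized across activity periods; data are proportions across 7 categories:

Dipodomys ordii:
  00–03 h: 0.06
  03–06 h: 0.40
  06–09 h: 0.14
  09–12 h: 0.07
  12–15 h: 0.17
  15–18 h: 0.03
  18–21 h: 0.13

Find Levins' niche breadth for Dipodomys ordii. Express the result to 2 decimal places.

4.26

Σpᵢ² = 0.06² + 0.40² + 0.14² + 0.07² + 0.17² + 0.03² + 0.13² = 0.0036 + 0.1600 + 0.0196 + 0.0049 + 0.0289 + 0.0009 + 0.0169 = 0.2348
B = 1 / 0.2348 = 4.2589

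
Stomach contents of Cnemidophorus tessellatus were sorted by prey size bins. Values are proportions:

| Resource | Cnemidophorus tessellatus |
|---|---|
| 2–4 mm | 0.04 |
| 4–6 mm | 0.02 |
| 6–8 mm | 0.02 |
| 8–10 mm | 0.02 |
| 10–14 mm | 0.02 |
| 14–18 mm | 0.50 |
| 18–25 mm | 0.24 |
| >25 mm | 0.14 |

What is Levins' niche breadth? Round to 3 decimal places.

3.027

Σpᵢ² = 0.04² + 0.02² + 0.02² + 0.02² + 0.02² + 0.50² + 0.24² + 0.14² = 0.0016 + 0.0004 + 0.0004 + 0.0004 + 0.0004 + 0.2500 + 0.0576 + 0.0196 = 0.3304
B = 1 / 0.3304 = 3.02663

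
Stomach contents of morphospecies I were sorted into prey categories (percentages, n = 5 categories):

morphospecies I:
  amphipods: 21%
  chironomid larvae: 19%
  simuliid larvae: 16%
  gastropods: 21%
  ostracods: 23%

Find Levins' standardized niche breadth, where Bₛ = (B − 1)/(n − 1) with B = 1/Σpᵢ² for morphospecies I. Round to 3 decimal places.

0.983

Convert percentages to proportions (divide by 100).
Σpᵢ² = 0.21² + 0.19² + 0.16² + 0.21² + 0.23² = 0.0441 + 0.0361 + 0.0256 + 0.0441 + 0.0529 = 0.2028
B = 1 / 0.2028 = 4.93097
Bₛ = (B − 1)/(n − 1) = (4.93097 − 1)/(5 − 1) = 3.93097/4 = 0.98274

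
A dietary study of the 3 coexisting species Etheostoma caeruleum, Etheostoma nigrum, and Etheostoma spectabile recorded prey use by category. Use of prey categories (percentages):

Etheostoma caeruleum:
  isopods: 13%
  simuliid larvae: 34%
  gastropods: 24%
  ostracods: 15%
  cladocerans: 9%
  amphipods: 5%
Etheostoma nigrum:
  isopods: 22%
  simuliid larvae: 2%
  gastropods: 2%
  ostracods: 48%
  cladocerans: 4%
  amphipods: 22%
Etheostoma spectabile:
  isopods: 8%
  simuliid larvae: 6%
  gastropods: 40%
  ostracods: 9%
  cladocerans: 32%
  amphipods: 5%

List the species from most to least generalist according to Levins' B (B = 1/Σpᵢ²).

Etheostoma caeruleum > Etheostoma spectabile > Etheostoma nigrum

Convert percentages to proportions (divide by 100).
Σp_caerᵢ² = 0.13² + 0.34² + 0.24² + 0.15² + 0.09² + 0.05² = 0.0169 + 0.1156 + 0.0576 + 0.0225 + 0.0081 + 0.0025 = 0.2232
B_caer = 1 / 0.2232 = 4.4803
Σp_nigrᵢ² = 0.22² + 0.02² + 0.02² + 0.48² + 0.04² + 0.22² = 0.0484 + 0.0004 + 0.0004 + 0.2304 + 0.0016 + 0.0484 = 0.3296
B_nigr = 1 / 0.3296 = 3.0340
Σp_specᵢ² = 0.08² + 0.06² + 0.40² + 0.09² + 0.32² + 0.05² = 0.0064 + 0.0036 + 0.1600 + 0.0081 + 0.1024 + 0.0025 = 0.2830
B_spec = 1 / 0.2830 = 3.5336
Ranking by B (broadest → narrowest): Etheostoma caeruleum (4.48) > Etheostoma spectabile (3.53) > Etheostoma nigrum (3.03)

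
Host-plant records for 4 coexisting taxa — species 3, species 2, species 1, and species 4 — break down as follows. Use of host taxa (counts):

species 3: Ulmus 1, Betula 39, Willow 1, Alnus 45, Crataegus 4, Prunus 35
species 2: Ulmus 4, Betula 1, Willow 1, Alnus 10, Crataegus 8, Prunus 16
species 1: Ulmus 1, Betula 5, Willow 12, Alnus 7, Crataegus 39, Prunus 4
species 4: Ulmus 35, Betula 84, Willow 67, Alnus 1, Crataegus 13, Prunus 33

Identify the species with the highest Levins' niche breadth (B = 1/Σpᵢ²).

Proportions for species 3 (n=125): 1/125=0.0080, 39/125=0.3120, 1/125=0.0080, 45/125=0.3600, 4/125=0.0320, 35/125=0.2800
Proportions for species 2 (n=40): 4/40=0.1000, 1/40=0.0250, 1/40=0.0250, 10/40=0.2500, 8/40=0.2000, 16/40=0.4000
Proportions for species 1 (n=68): 1/68=0.0147, 5/68=0.0735, 12/68=0.1765, 7/68=0.1029, 39/68=0.5735, 4/68=0.0588
Proportions for species 4 (n=233): 35/233=0.1502, 84/233=0.3605, 67/233=0.2876, 1/233=0.0043, 13/233=0.0558, 33/233=0.1416
Σp_3ᵢ² = 0.0080² + 0.3120² + 0.0080² + 0.3600² + 0.0320² + 0.2800² = 0.000064 + 0.097344 + 0.000064 + 0.129600 + 0.001024 + 0.078400 = 0.306496
B_3 = 1 / 0.306496 = 3.2627
Σp_2ᵢ² = 0.1000² + 0.0250² + 0.0250² + 0.2500² + 0.2000² + 0.4000² = 0.010000 + 0.000625 + 0.000625 + 0.062500 + 0.040000 + 0.160000 = 0.273750
B_2 = 1 / 0.273750 = 3.6530
Σp_1ᵢ² = 0.0147² + 0.0735² + 0.1765² + 0.1029² + 0.5735² + 0.0588² = 0.000216 + 0.005402 + 0.031152 + 0.010588 + 0.328902 + 0.003457 = 0.379717
B_1 = 1 / 0.379717 = 2.6335
Σp_4ᵢ² = 0.1502² + 0.3605² + 0.2876² + 0.0043² + 0.0558² + 0.1416² = 0.022560 + 0.129960 + 0.082714 + 0.000018 + 0.003114 + 0.020051 = 0.258417
B_4 = 1 / 0.258417 = 3.8697
Highest B → broadest niche (most generalist): species 4 (B = 3.87).

species 4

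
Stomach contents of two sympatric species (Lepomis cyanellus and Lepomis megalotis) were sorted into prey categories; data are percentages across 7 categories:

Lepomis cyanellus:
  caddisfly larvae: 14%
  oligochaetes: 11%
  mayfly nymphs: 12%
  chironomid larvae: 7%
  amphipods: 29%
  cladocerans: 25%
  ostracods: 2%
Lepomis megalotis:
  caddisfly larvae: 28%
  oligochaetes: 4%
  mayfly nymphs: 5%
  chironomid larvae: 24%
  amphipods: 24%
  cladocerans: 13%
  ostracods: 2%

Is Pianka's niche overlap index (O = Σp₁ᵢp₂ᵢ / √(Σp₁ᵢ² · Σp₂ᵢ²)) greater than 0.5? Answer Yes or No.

Convert percentages to proportions (divide by 100).
Σ p₁ᵢp₂ᵢ = 0.0392 + 0.0044 + 0.0060 + 0.0168 + 0.0696 + 0.0325 + 0.0004 = 0.1689
Σp_1ᵢ² = 0.14² + 0.11² + 0.12² + 0.07² + 0.29² + 0.25² + 0.02² = 0.0196 + 0.0121 + 0.0144 + 0.0049 + 0.0841 + 0.0625 + 0.0004 = 0.1980
Σp_2ᵢ² = 0.28² + 0.04² + 0.05² + 0.24² + 0.24² + 0.13² + 0.02² = 0.0784 + 0.0016 + 0.0025 + 0.0576 + 0.0576 + 0.0169 + 0.0004 = 0.2150
O = 0.1689 / √(0.1980 × 0.2150) = 0.1689 / 0.20632 = 0.8186
O = 0.8186 > 0.5 → Yes.

Yes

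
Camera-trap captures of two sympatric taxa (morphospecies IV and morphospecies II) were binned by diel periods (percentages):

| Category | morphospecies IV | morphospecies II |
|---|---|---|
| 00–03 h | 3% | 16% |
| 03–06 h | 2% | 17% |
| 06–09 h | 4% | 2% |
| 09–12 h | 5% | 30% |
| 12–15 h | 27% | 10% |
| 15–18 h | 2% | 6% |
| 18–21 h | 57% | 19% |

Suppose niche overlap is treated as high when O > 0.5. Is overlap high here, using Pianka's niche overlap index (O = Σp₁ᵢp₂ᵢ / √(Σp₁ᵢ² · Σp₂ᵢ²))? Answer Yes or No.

Yes

Convert percentages to proportions (divide by 100).
Σ p₁ᵢp₂ᵢ = 0.0048 + 0.0034 + 0.0008 + 0.0150 + 0.0270 + 0.0012 + 0.1083 = 0.1605
Σp_1ᵢ² = 0.03² + 0.02² + 0.04² + 0.05² + 0.27² + 0.02² + 0.57² = 0.0009 + 0.0004 + 0.0016 + 0.0025 + 0.0729 + 0.0004 + 0.3249 = 0.4036
Σp_2ᵢ² = 0.16² + 0.17² + 0.02² + 0.30² + 0.10² + 0.06² + 0.19² = 0.0256 + 0.0289 + 0.0004 + 0.0900 + 0.0100 + 0.0036 + 0.0361 = 0.1946
O = 0.1605 / √(0.4036 × 0.1946) = 0.1605 / 0.28025 = 0.5727
O = 0.5727 > 0.5 → Yes.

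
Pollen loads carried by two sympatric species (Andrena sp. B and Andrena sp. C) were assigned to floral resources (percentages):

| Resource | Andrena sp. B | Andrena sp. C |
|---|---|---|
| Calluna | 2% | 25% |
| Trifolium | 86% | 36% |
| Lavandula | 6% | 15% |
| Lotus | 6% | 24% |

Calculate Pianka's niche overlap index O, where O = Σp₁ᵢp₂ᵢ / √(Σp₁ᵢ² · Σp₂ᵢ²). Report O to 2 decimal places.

0.75

Convert percentages to proportions (divide by 100).
Σ p₁ᵢp₂ᵢ = 0.0050 + 0.3096 + 0.0090 + 0.0144 = 0.3380
Σp_1ᵢ² = 0.02² + 0.86² + 0.06² + 0.06² = 0.0004 + 0.7396 + 0.0036 + 0.0036 = 0.7472
Σp_2ᵢ² = 0.25² + 0.36² + 0.15² + 0.24² = 0.0625 + 0.1296 + 0.0225 + 0.0576 = 0.2722
O = 0.3380 / √(0.7472 × 0.2722) = 0.3380 / 0.45099 = 0.7495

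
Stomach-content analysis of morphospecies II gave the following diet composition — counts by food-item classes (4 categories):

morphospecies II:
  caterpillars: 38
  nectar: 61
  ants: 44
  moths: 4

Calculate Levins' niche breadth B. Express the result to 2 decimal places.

3.04

Proportions for morphospecies II (n=147): 38/147=0.2585, 61/147=0.4150, 44/147=0.2993, 4/147=0.0272
Σpᵢ² = 0.2585² + 0.4150² + 0.2993² + 0.0272² = 0.066822 + 0.172225 + 0.089580 + 0.000740 = 0.329367
B = 1 / 0.329367 = 3.0361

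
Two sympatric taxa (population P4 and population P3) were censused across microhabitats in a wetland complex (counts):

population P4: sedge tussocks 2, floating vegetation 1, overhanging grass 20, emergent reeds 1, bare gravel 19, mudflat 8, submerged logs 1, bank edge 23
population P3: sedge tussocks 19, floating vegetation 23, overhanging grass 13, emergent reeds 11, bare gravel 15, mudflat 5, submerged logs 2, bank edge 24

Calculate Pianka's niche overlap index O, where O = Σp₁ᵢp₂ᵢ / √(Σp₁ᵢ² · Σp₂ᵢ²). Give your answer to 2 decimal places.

0.73

Proportions for population P4 (n=75): 2/75=0.0267, 1/75=0.0133, 20/75=0.2667, 1/75=0.0133, 19/75=0.2533, 8/75=0.1067, 1/75=0.0133, 23/75=0.3067
Proportions for population P3 (n=112): 19/112=0.1696, 23/112=0.2054, 13/112=0.1161, 11/112=0.0982, 15/112=0.1339, 5/112=0.0446, 2/112=0.0179, 24/112=0.2143
Σ p₁ᵢp₂ᵢ = 0.004528 + 0.002732 + 0.030964 + 0.001306 + 0.033917 + 0.004759 + 0.000238 + 0.065726 = 0.144170
Σp_1ᵢ² = 0.0267² + 0.0133² + 0.2667² + 0.0133² + 0.2533² + 0.1067² + 0.0133² + 0.3067² = 0.000713 + 0.000177 + 0.071129 + 0.000177 + 0.064161 + 0.011385 + 0.000177 + 0.094065 = 0.241984
Σp_2ᵢ² = 0.1696² + 0.2054² + 0.1161² + 0.0982² + 0.1339² + 0.0446² + 0.0179² + 0.2143² = 0.028764 + 0.042189 + 0.013479 + 0.009643 + 0.017929 + 0.001989 + 0.000320 + 0.045924 = 0.160237
O = 0.144170 / √(0.241984 × 0.160237) = 0.144170 / 0.1969132 = 0.7322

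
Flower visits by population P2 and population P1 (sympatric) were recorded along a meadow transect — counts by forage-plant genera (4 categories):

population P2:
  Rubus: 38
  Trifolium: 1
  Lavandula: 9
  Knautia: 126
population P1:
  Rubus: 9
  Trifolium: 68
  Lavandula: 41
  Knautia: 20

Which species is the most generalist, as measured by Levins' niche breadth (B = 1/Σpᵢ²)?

population P1

Proportions for population P2 (n=174): 38/174=0.2184, 1/174=0.0057, 9/174=0.0517, 126/174=0.7241
Proportions for population P1 (n=138): 9/138=0.0652, 68/138=0.4928, 41/138=0.2971, 20/138=0.1449
Σp_P2ᵢ² = 0.2184² + 0.0057² + 0.0517² + 0.7241² = 0.047699 + 0.000032 + 0.002673 + 0.524321 = 0.574725
B_P2 = 1 / 0.574725 = 1.7400
Σp_P1ᵢ² = 0.0652² + 0.4928² + 0.2971² + 0.1449² = 0.004251 + 0.242852 + 0.088268 + 0.020996 = 0.356367
B_P1 = 1 / 0.356367 = 2.8061
Highest B → broadest niche (most generalist): population P1 (B = 2.81).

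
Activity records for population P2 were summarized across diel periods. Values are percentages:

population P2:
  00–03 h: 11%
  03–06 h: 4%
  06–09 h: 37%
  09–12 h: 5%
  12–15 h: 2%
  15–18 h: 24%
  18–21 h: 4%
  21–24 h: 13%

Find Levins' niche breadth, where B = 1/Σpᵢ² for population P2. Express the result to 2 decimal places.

Convert percentages to proportions (divide by 100).
Σpᵢ² = 0.11² + 0.04² + 0.37² + 0.05² + 0.02² + 0.24² + 0.04² + 0.13² = 0.0121 + 0.0016 + 0.1369 + 0.0025 + 0.0004 + 0.0576 + 0.0016 + 0.0169 = 0.2296
B = 1 / 0.2296 = 4.3554

4.36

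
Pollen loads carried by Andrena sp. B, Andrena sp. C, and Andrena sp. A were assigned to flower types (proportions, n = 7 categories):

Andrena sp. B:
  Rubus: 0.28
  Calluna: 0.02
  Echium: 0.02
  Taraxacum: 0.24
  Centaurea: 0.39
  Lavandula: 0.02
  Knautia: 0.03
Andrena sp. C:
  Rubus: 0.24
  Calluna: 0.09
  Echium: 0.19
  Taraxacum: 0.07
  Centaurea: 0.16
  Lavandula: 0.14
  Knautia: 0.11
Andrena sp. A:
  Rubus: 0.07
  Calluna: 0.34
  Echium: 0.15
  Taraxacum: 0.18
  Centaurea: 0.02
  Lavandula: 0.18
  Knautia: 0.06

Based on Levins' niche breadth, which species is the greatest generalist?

Andrena sp. C

Σp_Bᵢ² = 0.28² + 0.02² + 0.02² + 0.24² + 0.39² + 0.02² + 0.03² = 0.0784 + 0.0004 + 0.0004 + 0.0576 + 0.1521 + 0.0004 + 0.0009 = 0.2902
B_B = 1 / 0.2902 = 3.4459
Σp_Cᵢ² = 0.24² + 0.09² + 0.19² + 0.07² + 0.16² + 0.14² + 0.11² = 0.0576 + 0.0081 + 0.0361 + 0.0049 + 0.0256 + 0.0196 + 0.0121 = 0.1640
B_C = 1 / 0.1640 = 6.0976
Σp_Aᵢ² = 0.07² + 0.34² + 0.15² + 0.18² + 0.02² + 0.18² + 0.06² = 0.0049 + 0.1156 + 0.0225 + 0.0324 + 0.0004 + 0.0324 + 0.0036 = 0.2118
B_A = 1 / 0.2118 = 4.7214
Highest B → broadest niche (most generalist): Andrena sp. C (B = 6.10).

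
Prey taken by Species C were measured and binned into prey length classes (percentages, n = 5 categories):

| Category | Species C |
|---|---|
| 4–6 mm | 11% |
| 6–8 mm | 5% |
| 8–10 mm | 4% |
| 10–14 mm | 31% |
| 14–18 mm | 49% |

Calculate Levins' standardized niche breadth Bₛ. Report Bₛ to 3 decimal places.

0.459

Convert percentages to proportions (divide by 100).
Σpᵢ² = 0.11² + 0.05² + 0.04² + 0.31² + 0.49² = 0.0121 + 0.0025 + 0.0016 + 0.0961 + 0.2401 = 0.3524
B = 1 / 0.3524 = 2.83768
Bₛ = (B − 1)/(n − 1) = (2.83768 − 1)/(5 − 1) = 1.83768/4 = 0.45942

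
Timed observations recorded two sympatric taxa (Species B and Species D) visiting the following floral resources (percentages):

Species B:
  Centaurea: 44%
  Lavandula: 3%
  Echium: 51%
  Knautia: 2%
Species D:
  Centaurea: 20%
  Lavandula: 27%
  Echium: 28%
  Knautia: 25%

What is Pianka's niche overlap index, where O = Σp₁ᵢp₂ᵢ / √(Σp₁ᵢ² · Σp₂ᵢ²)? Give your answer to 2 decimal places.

Convert percentages to proportions (divide by 100).
Σ p₁ᵢp₂ᵢ = 0.0880 + 0.0081 + 0.1428 + 0.0050 = 0.2439
Σp_1ᵢ² = 0.44² + 0.03² + 0.51² + 0.02² = 0.1936 + 0.0009 + 0.2601 + 0.0004 = 0.4550
Σp_2ᵢ² = 0.20² + 0.27² + 0.28² + 0.25² = 0.0400 + 0.0729 + 0.0784 + 0.0625 = 0.2538
O = 0.2439 / √(0.4550 × 0.2538) = 0.2439 / 0.33982 = 0.7177

0.72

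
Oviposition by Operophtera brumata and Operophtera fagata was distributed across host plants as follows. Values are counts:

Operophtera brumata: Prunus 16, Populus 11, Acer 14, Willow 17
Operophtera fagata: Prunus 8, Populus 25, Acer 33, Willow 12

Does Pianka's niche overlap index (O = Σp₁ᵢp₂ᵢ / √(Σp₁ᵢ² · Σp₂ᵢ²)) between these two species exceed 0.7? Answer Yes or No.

Proportions for Operophtera brumata (n=58): 16/58=0.2759, 11/58=0.1897, 14/58=0.2414, 17/58=0.2931
Proportions for Operophtera fagata (n=78): 8/78=0.1026, 25/78=0.3205, 33/78=0.4231, 12/78=0.1538
Σ p₁ᵢp₂ᵢ = 0.028307 + 0.060799 + 0.102136 + 0.045079 = 0.236321
Σp_1ᵢ² = 0.2759² + 0.1897² + 0.2414² + 0.2931² = 0.076121 + 0.035986 + 0.058274 + 0.085908 = 0.256289
Σp_2ᵢ² = 0.1026² + 0.3205² + 0.4231² + 0.1538² = 0.010527 + 0.102720 + 0.179014 + 0.023654 = 0.315915
O = 0.236321 / √(0.256289 × 0.315915) = 0.236321 / 0.2845444 = 0.8305
O = 0.8305 > 0.7 → Yes.

Yes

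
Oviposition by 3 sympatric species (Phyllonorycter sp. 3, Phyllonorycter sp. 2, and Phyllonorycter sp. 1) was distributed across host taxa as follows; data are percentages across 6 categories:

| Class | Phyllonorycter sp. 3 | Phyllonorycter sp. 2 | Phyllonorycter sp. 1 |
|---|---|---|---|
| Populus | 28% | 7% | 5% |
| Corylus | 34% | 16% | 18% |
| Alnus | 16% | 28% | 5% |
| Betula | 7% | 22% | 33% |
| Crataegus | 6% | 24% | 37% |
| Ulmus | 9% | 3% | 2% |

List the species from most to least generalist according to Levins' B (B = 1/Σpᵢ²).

Phyllonorycter sp. 2 > Phyllonorycter sp. 3 > Phyllonorycter sp. 1

Convert percentages to proportions (divide by 100).
Σp_3ᵢ² = 0.28² + 0.34² + 0.16² + 0.07² + 0.06² + 0.09² = 0.0784 + 0.1156 + 0.0256 + 0.0049 + 0.0036 + 0.0081 = 0.2362
B_3 = 1 / 0.2362 = 4.2337
Σp_2ᵢ² = 0.07² + 0.16² + 0.28² + 0.22² + 0.24² + 0.03² = 0.0049 + 0.0256 + 0.0784 + 0.0484 + 0.0576 + 0.0009 = 0.2158
B_2 = 1 / 0.2158 = 4.6339
Σp_1ᵢ² = 0.05² + 0.18² + 0.05² + 0.33² + 0.37² + 0.02² = 0.0025 + 0.0324 + 0.0025 + 0.1089 + 0.1369 + 0.0004 = 0.2836
B_1 = 1 / 0.2836 = 3.5261
Ranking by B (broadest → narrowest): Phyllonorycter sp. 2 (4.63) > Phyllonorycter sp. 3 (4.23) > Phyllonorycter sp. 1 (3.53)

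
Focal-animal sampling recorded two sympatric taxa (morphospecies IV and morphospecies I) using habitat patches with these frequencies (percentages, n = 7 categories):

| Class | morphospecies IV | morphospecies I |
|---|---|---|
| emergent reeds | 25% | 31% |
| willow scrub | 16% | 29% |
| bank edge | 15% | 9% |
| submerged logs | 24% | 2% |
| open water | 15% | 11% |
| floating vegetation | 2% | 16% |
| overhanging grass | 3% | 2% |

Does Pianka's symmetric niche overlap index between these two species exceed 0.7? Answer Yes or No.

Convert percentages to proportions (divide by 100).
Σ p₁ᵢp₂ᵢ = 0.0775 + 0.0464 + 0.0135 + 0.0048 + 0.0165 + 0.0032 + 0.0006 = 0.1625
Σp_1ᵢ² = 0.25² + 0.16² + 0.15² + 0.24² + 0.15² + 0.02² + 0.03² = 0.0625 + 0.0256 + 0.0225 + 0.0576 + 0.0225 + 0.0004 + 0.0009 = 0.1920
Σp_2ᵢ² = 0.31² + 0.29² + 0.09² + 0.02² + 0.11² + 0.16² + 0.02² = 0.0961 + 0.0841 + 0.0081 + 0.0004 + 0.0121 + 0.0256 + 0.0004 = 0.2268
O = 0.1625 / √(0.1920 × 0.2268) = 0.1625 / 0.20868 = 0.7787
O = 0.7787 > 0.7 → Yes.

Yes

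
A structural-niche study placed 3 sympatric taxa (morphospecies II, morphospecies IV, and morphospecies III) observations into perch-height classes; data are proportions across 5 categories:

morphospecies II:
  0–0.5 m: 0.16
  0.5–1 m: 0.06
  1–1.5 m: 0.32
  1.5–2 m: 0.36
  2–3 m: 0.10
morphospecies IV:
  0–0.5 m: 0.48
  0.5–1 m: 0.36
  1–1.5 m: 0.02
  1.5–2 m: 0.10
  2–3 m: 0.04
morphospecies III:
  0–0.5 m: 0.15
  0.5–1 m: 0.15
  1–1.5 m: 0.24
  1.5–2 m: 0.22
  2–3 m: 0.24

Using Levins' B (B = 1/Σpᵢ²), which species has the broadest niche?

morphospecies III

Σp_IIᵢ² = 0.16² + 0.06² + 0.32² + 0.36² + 0.10² = 0.0256 + 0.0036 + 0.1024 + 0.1296 + 0.0100 = 0.2712
B_II = 1 / 0.2712 = 3.6873
Σp_IVᵢ² = 0.48² + 0.36² + 0.02² + 0.10² + 0.04² = 0.2304 + 0.1296 + 0.0004 + 0.0100 + 0.0016 = 0.3720
B_IV = 1 / 0.3720 = 2.6882
Σp_IIIᵢ² = 0.15² + 0.15² + 0.24² + 0.22² + 0.24² = 0.0225 + 0.0225 + 0.0576 + 0.0484 + 0.0576 = 0.2086
B_III = 1 / 0.2086 = 4.7939
Highest B → broadest niche (most generalist): morphospecies III (B = 4.79).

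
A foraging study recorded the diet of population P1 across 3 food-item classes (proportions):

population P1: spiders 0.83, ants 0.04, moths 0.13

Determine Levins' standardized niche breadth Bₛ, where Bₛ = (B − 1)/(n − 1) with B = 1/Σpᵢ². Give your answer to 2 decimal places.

0.21

Σpᵢ² = 0.83² + 0.04² + 0.13² = 0.6889 + 0.0016 + 0.0169 = 0.7074
B = 1 / 0.7074 = 1.4136
Bₛ = (B − 1)/(n − 1) = (1.4136 − 1)/(3 − 1) = 0.4136/2 = 0.2068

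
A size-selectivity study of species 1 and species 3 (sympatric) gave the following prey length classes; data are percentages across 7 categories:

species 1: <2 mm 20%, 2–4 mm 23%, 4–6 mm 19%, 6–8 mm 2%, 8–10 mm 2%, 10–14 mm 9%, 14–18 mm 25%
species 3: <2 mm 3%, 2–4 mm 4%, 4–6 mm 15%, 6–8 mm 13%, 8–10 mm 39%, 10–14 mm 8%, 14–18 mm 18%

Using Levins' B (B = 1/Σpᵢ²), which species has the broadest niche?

species 1

Convert percentages to proportions (divide by 100).
Σp_1ᵢ² = 0.20² + 0.23² + 0.19² + 0.02² + 0.02² + 0.09² + 0.25² = 0.0400 + 0.0529 + 0.0361 + 0.0004 + 0.0004 + 0.0081 + 0.0625 = 0.2004
B_1 = 1 / 0.2004 = 4.9900
Σp_3ᵢ² = 0.03² + 0.04² + 0.15² + 0.13² + 0.39² + 0.08² + 0.18² = 0.0009 + 0.0016 + 0.0225 + 0.0169 + 0.1521 + 0.0064 + 0.0324 = 0.2328
B_3 = 1 / 0.2328 = 4.2955
Highest B → broadest niche (most generalist): species 1 (B = 4.99).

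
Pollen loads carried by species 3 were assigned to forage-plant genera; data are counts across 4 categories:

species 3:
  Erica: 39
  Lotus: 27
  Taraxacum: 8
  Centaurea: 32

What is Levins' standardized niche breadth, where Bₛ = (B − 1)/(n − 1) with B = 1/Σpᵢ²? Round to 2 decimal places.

0.79

Proportions for species 3 (n=106): 39/106=0.3679, 27/106=0.2547, 8/106=0.0755, 32/106=0.3019
Σpᵢ² = 0.3679² + 0.2547² + 0.0755² + 0.3019² = 0.135350 + 0.064872 + 0.005700 + 0.091144 = 0.297066
B = 1 / 0.297066 = 3.3663
Bₛ = (B − 1)/(n − 1) = (3.3663 − 1)/(4 − 1) = 2.3663/3 = 0.7888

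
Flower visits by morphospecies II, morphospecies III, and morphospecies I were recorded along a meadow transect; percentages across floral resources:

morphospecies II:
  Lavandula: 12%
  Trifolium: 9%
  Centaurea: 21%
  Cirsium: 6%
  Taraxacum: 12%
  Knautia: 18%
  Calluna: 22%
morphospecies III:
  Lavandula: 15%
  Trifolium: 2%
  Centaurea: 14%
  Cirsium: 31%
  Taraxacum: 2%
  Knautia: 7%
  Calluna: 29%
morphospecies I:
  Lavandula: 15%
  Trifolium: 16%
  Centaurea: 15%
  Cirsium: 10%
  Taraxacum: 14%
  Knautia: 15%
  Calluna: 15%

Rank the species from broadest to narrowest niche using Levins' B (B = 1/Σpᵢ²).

morphospecies I > morphospecies II > morphospecies III

Convert percentages to proportions (divide by 100).
Σp_IIᵢ² = 0.12² + 0.09² + 0.21² + 0.06² + 0.12² + 0.18² + 0.22² = 0.0144 + 0.0081 + 0.0441 + 0.0036 + 0.0144 + 0.0324 + 0.0484 = 0.1654
B_II = 1 / 0.1654 = 6.0459
Σp_IIIᵢ² = 0.15² + 0.02² + 0.14² + 0.31² + 0.02² + 0.07² + 0.29² = 0.0225 + 0.0004 + 0.0196 + 0.0961 + 0.0004 + 0.0049 + 0.0841 = 0.2280
B_III = 1 / 0.2280 = 4.3860
Σp_Iᵢ² = 0.15² + 0.16² + 0.15² + 0.10² + 0.14² + 0.15² + 0.15² = 0.0225 + 0.0256 + 0.0225 + 0.0100 + 0.0196 + 0.0225 + 0.0225 = 0.1452
B_I = 1 / 0.1452 = 6.8871
Ranking by B (broadest → narrowest): morphospecies I (6.89) > morphospecies II (6.05) > morphospecies III (4.39)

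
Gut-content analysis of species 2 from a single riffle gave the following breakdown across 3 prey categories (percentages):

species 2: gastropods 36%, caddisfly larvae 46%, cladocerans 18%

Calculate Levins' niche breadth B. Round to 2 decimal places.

2.68

Convert percentages to proportions (divide by 100).
Σpᵢ² = 0.36² + 0.46² + 0.18² = 0.1296 + 0.2116 + 0.0324 = 0.3736
B = 1 / 0.3736 = 2.6767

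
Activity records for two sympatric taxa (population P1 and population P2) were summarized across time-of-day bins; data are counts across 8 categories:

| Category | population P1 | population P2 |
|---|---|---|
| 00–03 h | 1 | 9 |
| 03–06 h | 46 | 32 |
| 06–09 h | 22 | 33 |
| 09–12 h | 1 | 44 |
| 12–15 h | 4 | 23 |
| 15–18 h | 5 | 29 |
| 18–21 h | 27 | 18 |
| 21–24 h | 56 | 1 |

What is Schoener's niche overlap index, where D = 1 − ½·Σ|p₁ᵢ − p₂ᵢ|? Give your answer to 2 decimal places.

0.47

Proportions for population P1 (n=162): 1/162=0.0062, 46/162=0.2840, 22/162=0.1358, 1/162=0.0062, 4/162=0.0247, 5/162=0.0309, 27/162=0.1667, 56/162=0.3457
Proportions for population P2 (n=189): 9/189=0.0476, 32/189=0.1693, 33/189=0.1746, 44/189=0.2328, 23/189=0.1217, 29/189=0.1534, 18/189=0.0952, 1/189=0.0053
Σ|p₁ᵢ − p₂ᵢ| = 0.0414 + 0.1147 + 0.0388 + 0.2266 + 0.0970 + 0.1225 + 0.0715 + 0.3404 = 1.0529
D = 1 − ½ × 1.0529 = 1 − 0.52645 = 0.47355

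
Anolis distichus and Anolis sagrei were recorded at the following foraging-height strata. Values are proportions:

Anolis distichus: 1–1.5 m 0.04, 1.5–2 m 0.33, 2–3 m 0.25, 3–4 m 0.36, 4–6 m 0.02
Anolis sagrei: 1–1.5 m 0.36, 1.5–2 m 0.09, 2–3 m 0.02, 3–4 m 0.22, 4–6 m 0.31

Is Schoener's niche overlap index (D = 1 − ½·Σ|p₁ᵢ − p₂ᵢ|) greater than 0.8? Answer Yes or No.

Σ|p₁ᵢ − p₂ᵢ| = 0.32 + 0.24 + 0.23 + 0.14 + 0.29 = 1.22
D = 1 − ½ × 1.22 = 1 − 0.610 = 0.3900
D = 0.3900 < 0.8 → No.

No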